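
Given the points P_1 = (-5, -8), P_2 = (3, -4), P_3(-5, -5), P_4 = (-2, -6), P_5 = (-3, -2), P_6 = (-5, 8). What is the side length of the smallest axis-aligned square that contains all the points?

The bounding box has width 8 and height 16.
An axis-aligned square enclosing the set must have side ≥ max(width, height).
So the minimum side is max(8, 16) = 16.

16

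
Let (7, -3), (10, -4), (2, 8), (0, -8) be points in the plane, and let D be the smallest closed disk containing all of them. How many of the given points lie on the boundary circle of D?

The minimum enclosing circle of a finite set is fixed by two of the points (as a diameter) or three (as a circumcircle).
The minimum enclosing circle is determined by three boundary points: (10, -4), (2, 8), (0, -8).
Their circumcentre is (51/19, -4/19) with r² = 24505/361.
The farthest remaining point (7, -3) is at distance² 9533/361 ≤ 24505/361.
The points at distance exactly r from the centre are (10, -4), (2, 8), (0, -8) — 3 points.

3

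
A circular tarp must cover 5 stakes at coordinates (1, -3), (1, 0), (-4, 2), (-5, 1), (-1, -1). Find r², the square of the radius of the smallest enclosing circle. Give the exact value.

The farthest pair is (1, -3)–(-5, 1) with squared distance 52. The circle on this segment as diameter has centre (-2, -1) and r² = 52/4 = 13.
Check (1, 0): distance² to centre = 10 ≤ 13, so it lies inside.
All remaining points lie in this disk, and no smaller disk contains both endpoints, so this is the minimum enclosing circle.

13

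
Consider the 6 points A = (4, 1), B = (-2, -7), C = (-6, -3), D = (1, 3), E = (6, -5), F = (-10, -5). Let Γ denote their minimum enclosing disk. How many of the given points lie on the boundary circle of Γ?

3

The minimum enclosing circle of a finite set is fixed by two of the points (as a diameter) or three (as a circumcircle).
The minimum enclosing circle is determined by three boundary points: A, E, F.
Their circumcentre is (-2, -13/3) with r² = 580/9.
The farthest remaining point D is at distance² 565/9 ≤ 580/9.
The points at distance exactly r from the centre are A, E, F — 3 points.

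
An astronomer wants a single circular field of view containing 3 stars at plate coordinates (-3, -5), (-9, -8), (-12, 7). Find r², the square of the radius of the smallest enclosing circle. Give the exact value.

Call the three points A, B, C in the order given.
Side lengths²: AB² = 45, AC² = 225, BC² = 234.
Since BC² = 234 < 225 + 45 = 270, the triangle is acute, so the smallest enclosing circle is the circumcircle.
Circumcentre = (-201/22, -5/22), r² = 14625/242.

14625/242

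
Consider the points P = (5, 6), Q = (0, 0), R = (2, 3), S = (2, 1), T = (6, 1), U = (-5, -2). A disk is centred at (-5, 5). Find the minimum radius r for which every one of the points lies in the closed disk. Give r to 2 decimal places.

The required radius is the distance from (-5, 5) to the farthest point.
Squared distances: 101, 50, 53, 65, 137, 49.
Maximum is 137, attained at T.
r = √137 ≈ 11.70.

11.70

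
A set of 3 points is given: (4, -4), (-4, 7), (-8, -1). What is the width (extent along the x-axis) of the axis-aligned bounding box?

max x = 4, min x = -8, so width = 12.

12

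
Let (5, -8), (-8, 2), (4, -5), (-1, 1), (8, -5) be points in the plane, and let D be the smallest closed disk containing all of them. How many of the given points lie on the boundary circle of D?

2

A smallest enclosing disk is always determined by at most three of the input points on its boundary.
The farthest pair is (-8, 2)–(8, -5) with squared distance 305. The circle on this segment as diameter has centre (0, -1.5) and r² = 305/4 = 76.25.
Check (5, -8): distance² to centre = 67.25 ≤ 76.25, so it lies inside.
All remaining points lie in this disk, and no smaller disk contains both endpoints, so this is the minimum enclosing circle.
The points at distance exactly r from the centre are (-8, 2), (8, -5) — 2 points.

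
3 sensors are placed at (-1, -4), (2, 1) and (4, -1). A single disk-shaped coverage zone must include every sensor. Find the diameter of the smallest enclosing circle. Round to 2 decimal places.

Call the three points A, B, C in the order given.
Side lengths²: AB² = 34, AC² = 34, BC² = 8.
Since AC² = 34 < 34 + 8 = 42, the triangle is acute, so the smallest enclosing circle is the circumcircle.
Circumcentre = (1.125, -1.875), r² = 9.03125.
Diameter = 2r = 2√(9.03125) ≈ 6.01.

6.01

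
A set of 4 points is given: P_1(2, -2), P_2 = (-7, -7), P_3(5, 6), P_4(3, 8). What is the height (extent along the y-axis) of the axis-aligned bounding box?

max y = 8, min y = -7, so height = 15.

15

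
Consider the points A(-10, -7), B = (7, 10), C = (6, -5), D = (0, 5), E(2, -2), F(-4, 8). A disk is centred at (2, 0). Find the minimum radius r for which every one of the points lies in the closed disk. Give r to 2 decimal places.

13.89

The required radius is the distance from (2, 0) to the farthest point.
Squared distances: 193, 125, 41, 29, 4, 100.
Maximum is 193, attained at A.
r = √193 ≈ 13.89.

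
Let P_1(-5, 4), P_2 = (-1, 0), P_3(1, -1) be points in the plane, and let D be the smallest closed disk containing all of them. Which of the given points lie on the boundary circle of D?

Side lengths²: P_1P_2² = 32, P_1P_3² = 61, P_2P_3² = 5.
Since P_1P_3² = 61 ≥ 32 + 5 = 37, the angle opposite P_1P_3 is not acute, so the smallest enclosing circle has P_1P_3 as diameter.
Centre = midpoint of P_1P_3 = (-2, 1.5), r² = 61/4 = 15.25.
The points at distance exactly r from the centre are P_1, P_3 — 2 points.

P_1, P_3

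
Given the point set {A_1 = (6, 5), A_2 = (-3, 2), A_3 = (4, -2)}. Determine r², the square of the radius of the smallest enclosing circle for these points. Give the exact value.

17225/722

Side lengths²: A_1A_2² = 90, A_1A_3² = 53, A_2A_3² = 65.
Since A_1A_2² = 90 < 65 + 53 = 118, the triangle is acute, so the smallest enclosing circle is the circumcircle.
Circumcentre = (71/38, 91/38), r² = 17225/722.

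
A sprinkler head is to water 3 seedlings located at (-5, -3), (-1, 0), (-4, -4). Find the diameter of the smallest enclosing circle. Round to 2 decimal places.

Call the three points A, B, C in the order given.
Side lengths²: AB² = 25, AC² = 2, BC² = 25.
Since BC² = 25 < 25 + 2 = 27, the triangle is acute, so the smallest enclosing circle is the circumcircle.
Circumcentre = (-39/14, -25/14), r² = 625/98.
Diameter = 2r = 2√(625/98) ≈ 5.05.

5.05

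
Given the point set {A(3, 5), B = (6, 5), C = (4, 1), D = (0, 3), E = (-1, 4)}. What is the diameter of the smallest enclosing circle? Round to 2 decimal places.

7.09

The minimum enclosing circle is determined by three boundary points: B, C, E.
Their circumcentre is (33/13, 55/13) with r² = 2125/169.
The farthest remaining point D is at distance² 1345/169 ≤ 2125/169.
Diameter = 2r = 2√(2125/169) ≈ 7.09.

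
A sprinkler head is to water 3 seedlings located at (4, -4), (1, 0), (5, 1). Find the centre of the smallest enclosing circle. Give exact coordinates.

Call the three points A, B, C in the order given.
Side lengths²: AB² = 25, AC² = 26, BC² = 17.
Since AC² = 26 < 25 + 17 = 42, the triangle is acute, so the smallest enclosing circle is the circumcircle.
Circumcentre = (131/38, -49/38), r² = 5525/722.
Centre = (131/38, -49/38).

(131/38, -49/38)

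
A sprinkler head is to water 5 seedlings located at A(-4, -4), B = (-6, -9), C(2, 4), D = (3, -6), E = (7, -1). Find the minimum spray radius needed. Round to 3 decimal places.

A smallest enclosing disk is always determined by at most three of the input points on its boundary.
The minimum enclosing circle is determined by three boundary points: B, C, E.
Their circumcentre is (-19/42, -145/42) with r² = 54289/882.
The farthest remaining point D is at distance² 16237/882 ≤ 54289/882.
r = √(54289/882) ≈ 7.846.

7.846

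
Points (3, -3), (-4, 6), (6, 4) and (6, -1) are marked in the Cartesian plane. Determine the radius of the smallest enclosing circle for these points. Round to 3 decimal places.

The minimum enclosing circle of a finite set is fixed by two of the points (as a diameter) or three (as a circumcircle).
The farthest pair is (-4, 6)–(6, -1) with squared distance 149. The circle on this segment as diameter has centre (1, 2.5) and r² = 149/4 = 37.25.
Check (3, -3): distance² to centre = 34.25 ≤ 37.25, so it lies inside.
All remaining points lie in this disk, and no smaller disk contains both endpoints, so this is the minimum enclosing circle.
r = √(37.25) ≈ 6.103.

6.103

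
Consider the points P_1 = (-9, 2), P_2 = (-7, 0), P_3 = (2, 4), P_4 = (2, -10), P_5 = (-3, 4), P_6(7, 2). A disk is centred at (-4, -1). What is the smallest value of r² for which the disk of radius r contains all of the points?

The required radius is the distance from (-4, -1) to the farthest point.
Squared distances: 34, 10, 61, 117, 26, 130.
Maximum is 130, attained at P_6.

130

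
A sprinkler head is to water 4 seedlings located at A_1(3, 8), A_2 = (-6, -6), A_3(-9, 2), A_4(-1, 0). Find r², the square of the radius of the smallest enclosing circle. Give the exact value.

69.25

The farthest pair is A_1–A_2 with squared distance 277. The circle on this segment as diameter has centre (-1.5, 1) and r² = 277/4 = 69.25.
Check A_3: distance² to centre = 57.25 ≤ 69.25, so it lies inside.
All remaining points lie in this disk, and no smaller disk contains both endpoints, so this is the minimum enclosing circle.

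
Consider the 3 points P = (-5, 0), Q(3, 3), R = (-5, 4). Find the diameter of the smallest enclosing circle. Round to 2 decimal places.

Side lengths²: PQ² = 73, PR² = 16, QR² = 65.
Since PQ² = 73 < 65 + 16 = 81, the triangle is acute, so the smallest enclosing circle is the circumcircle.
Circumcentre = (-1.1875, 2), r² = 18.53515625.
Diameter = 2r = 2√(18.53515625) ≈ 8.61.

8.61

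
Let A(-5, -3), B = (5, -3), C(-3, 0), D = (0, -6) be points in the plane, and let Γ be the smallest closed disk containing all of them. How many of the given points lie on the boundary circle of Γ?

2

The minimum enclosing circle of a finite set is fixed by two of the points (as a diameter) or three (as a circumcircle).
The farthest pair is A–B with squared distance 100. The circle on this segment as diameter has centre (0, -3) and r² = 100/4 = 25.
Check C: distance² to centre = 18 ≤ 25, so it lies inside.
All remaining points lie in this disk, and no smaller disk contains both endpoints, so this is the minimum enclosing circle.
The points at distance exactly r from the centre are A, B — 2 points.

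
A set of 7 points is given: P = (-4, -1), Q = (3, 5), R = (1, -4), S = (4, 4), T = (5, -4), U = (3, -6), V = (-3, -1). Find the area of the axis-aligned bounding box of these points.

x ranges over [-4, 5], width 9.
y ranges over [-6, 5], height 11.
Area = 9 × 11 = 99.

99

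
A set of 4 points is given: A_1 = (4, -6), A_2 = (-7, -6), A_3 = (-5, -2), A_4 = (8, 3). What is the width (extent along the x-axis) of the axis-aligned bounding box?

max x = 8, min x = -7, so width = 15.

15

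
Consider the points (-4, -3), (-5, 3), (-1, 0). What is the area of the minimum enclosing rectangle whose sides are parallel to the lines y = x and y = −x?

21

In coordinates u = x + y, v = x − y the rectangle is axis-aligned; the map (x,y)→(u,v) scales areas by 2.
u-values: -7, -2, -1; range = -1 − (-7) = 6.
v-values: -1, -8, -1; range = -1 − (-8) = 7.
Area = (6 × 7) / 2 = 21.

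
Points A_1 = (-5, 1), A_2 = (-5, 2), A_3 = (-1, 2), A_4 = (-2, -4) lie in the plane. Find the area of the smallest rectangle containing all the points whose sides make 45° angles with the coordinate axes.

31.5

In coordinates u = x + y, v = x − y the rectangle is axis-aligned; the map (x,y)→(u,v) scales areas by 2.
u-values: -4, -3, 1, -6; range = 1 − (-6) = 7.
v-values: -6, -7, -3, 2; range = 2 − (-7) = 9.
Area = (7 × 9) / 2 = 31.5.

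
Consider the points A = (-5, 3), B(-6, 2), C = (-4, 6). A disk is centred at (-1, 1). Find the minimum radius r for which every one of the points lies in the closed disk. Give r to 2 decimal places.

The required radius is the distance from (-1, 1) to the farthest point.
Squared distances: 20, 26, 34.
Maximum is 34, attained at C.
r = √34 ≈ 5.83.

5.83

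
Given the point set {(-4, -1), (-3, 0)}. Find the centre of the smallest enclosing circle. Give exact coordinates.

(-3.5, -0.5)

The smallest circle enclosing two points has them as diameter endpoints.
Centre = midpoint = (-3.5, -0.5); r² = |(-4, -1)−(-3, 0)|²/4 = 2/4 = 0.5.
Centre = (-3.5, -0.5).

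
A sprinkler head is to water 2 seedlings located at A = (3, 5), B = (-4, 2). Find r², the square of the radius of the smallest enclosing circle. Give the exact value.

14.5

The smallest circle enclosing two points has them as diameter endpoints.
Centre = midpoint = (-0.5, 3.5); r² = |AB|²/4 = 58/4 = 14.5.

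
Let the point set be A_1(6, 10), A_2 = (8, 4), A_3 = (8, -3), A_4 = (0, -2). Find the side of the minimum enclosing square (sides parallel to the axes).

13

The bounding box has width 8 and height 13.
An axis-aligned square enclosing the set must have side ≥ max(width, height).
So the minimum side is max(8, 13) = 13.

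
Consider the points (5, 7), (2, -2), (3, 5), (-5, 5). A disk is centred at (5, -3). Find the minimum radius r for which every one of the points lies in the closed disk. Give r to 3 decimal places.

12.806

The required radius is the distance from (5, -3) to the farthest point.
Squared distances: 100, 10, 68, 164.
Maximum is 164, attained at (-5, 5).
r = √164 ≈ 12.806.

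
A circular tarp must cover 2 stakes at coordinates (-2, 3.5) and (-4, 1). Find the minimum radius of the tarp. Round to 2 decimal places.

1.60

The smallest circle enclosing two points has them as diameter endpoints.
Centre = midpoint = (-3, 2.25); r² = |(-2, 3.5)−(-4, 1)|²/4 = 10.25/4 = 2.5625.
r = √(2.5625) ≈ 1.60.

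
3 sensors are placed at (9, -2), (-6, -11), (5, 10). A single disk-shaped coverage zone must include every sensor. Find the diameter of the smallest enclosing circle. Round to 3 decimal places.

23.707

Call the three points A, B, C in the order given.
Side lengths²: AB² = 306, AC² = 160, BC² = 562.
Since BC² = 562 ≥ 306 + 160 = 466, the angle opposite BC is not acute, so the smallest enclosing circle has BC as diameter.
Centre = midpoint of BC = (-0.5, -0.5), r² = 562/4 = 140.5.
Diameter = 2r = 2√(140.5) ≈ 23.707.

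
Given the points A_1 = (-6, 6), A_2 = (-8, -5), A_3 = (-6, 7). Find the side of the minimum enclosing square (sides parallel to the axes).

The bounding box has width 2 and height 12.
An axis-aligned square enclosing the set must have side ≥ max(width, height).
So the minimum side is max(2, 12) = 12.

12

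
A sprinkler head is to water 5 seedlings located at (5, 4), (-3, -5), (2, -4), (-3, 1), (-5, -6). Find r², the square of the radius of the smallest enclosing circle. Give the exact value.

50

The farthest pair is (5, 4)–(-5, -6) with squared distance 200. The circle on this segment as diameter has centre (0, -1) and r² = 200/4 = 50.
Check (-3, -5): distance² to centre = 25 ≤ 50, so it lies inside.
All remaining points lie in this disk, and no smaller disk contains both endpoints, so this is the minimum enclosing circle.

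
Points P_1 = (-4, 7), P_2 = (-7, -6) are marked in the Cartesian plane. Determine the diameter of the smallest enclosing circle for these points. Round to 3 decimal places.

The smallest circle enclosing two points has them as diameter endpoints.
Centre = midpoint = (-5.5, 0.5); r² = |P_1P_2|²/4 = 178/4 = 44.5.
Diameter = 2r = 2√(44.5) ≈ 13.342.

13.342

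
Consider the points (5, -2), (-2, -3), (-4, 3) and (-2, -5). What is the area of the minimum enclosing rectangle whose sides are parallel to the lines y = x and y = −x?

In coordinates u = x + y, v = x − y the rectangle is axis-aligned; the map (x,y)→(u,v) scales areas by 2.
u-values: 3, -5, -1, -7; range = 3 − (-7) = 10.
v-values: 7, 1, -7, 3; range = 7 − (-7) = 14.
Area = (10 × 14) / 2 = 70.

70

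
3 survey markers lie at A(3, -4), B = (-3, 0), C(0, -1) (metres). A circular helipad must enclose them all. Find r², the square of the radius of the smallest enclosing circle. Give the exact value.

13

Side lengths²: AB² = 52, AC² = 18, BC² = 10.
Since AB² = 52 ≥ 18 + 10 = 28, the angle opposite AB is not acute, so the smallest enclosing circle has AB as diameter.
Centre = midpoint of AB = (0, -2), r² = 52/4 = 13.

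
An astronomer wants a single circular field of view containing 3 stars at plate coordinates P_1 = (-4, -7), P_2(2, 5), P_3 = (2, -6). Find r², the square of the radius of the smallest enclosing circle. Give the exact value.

Side lengths²: P_1P_2² = 180, P_1P_3² = 37, P_2P_3² = 121.
Since P_1P_2² = 180 ≥ 121 + 37 = 158, the angle opposite P_1P_2 is not acute, so the smallest enclosing circle has P_1P_2 as diameter.
Centre = midpoint of P_1P_2 = (-1, -1), r² = 180/4 = 45.

45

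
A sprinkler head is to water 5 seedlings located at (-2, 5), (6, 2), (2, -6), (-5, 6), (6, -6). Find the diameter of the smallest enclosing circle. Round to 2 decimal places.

16.28

A smallest enclosing disk is always determined by at most three of the input points on its boundary.
The farthest pair is (-5, 6)–(6, -6) with squared distance 265. The circle on this segment as diameter has centre (0.5, 0) and r² = 265/4 = 66.25.
Check (-2, 5): distance² to centre = 31.25 ≤ 66.25, so it lies inside.
All remaining points lie in this disk, and no smaller disk contains both endpoints, so this is the minimum enclosing circle.
Diameter = 2r = 2√(66.25) ≈ 16.28.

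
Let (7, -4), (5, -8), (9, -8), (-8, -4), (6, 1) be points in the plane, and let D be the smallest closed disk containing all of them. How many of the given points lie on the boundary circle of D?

The minimum enclosing circle of a finite set is fixed by two of the points (as a diameter) or three (as a circumcircle).
The minimum enclosing circle is determined by three boundary points: (9, -8), (-8, -4), (6, 1).
Their circumcentre is (51/94, -547/94) with r² = 337025/4418.
The farthest remaining point (7, -4) is at distance² 198845/4418 ≤ 337025/4418.
The points at distance exactly r from the centre are (9, -8), (-8, -4), (6, 1) — 3 points.

3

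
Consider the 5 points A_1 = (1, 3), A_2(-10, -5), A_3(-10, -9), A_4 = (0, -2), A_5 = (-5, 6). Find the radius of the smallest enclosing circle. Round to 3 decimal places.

The minimum enclosing circle of a finite set is fixed by two of the points (as a diameter) or three (as a circumcircle).
The minimum enclosing circle is determined by three boundary points: A_1, A_3, A_5.
Their circumcentre is (-75/14, -31/14) with r² = 6625/98.
The farthest remaining point A_2 is at distance² 2873/98 ≤ 6625/98.
r = √(6625/98) ≈ 8.222.

8.222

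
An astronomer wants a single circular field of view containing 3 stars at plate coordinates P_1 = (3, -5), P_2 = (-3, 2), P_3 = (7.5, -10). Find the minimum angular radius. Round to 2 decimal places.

7.97

Side lengths²: P_1P_2² = 85, P_1P_3² = 45.25, P_2P_3² = 254.25.
Since P_2P_3² = 254.25 ≥ 85 + 45.25 = 130.25, the angle opposite P_2P_3 is not acute, so the smallest enclosing circle has P_2P_3 as diameter.
Centre = midpoint of P_2P_3 = (2.25, -4), r² = 254.25/4 = 63.5625.
r = √(63.5625) ≈ 7.97.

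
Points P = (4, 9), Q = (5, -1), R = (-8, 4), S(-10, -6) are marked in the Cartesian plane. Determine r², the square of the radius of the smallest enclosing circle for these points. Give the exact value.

105.25

The minimum enclosing circle of a finite set is fixed by two of the points (as a diameter) or three (as a circumcircle).
The farthest pair is P–S with squared distance 421. The circle on this segment as diameter has centre (-3, 1.5) and r² = 421/4 = 105.25.
Check Q: distance² to centre = 70.25 ≤ 105.25, so it lies inside.
All remaining points lie in this disk, and no smaller disk contains both endpoints, so this is the minimum enclosing circle.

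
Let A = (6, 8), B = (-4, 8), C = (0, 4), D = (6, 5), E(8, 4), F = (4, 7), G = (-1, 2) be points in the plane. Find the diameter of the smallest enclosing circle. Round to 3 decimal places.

A smallest enclosing disk is always determined by at most three of the input points on its boundary.
The farthest pair is B–E with squared distance 160. The circle on this segment as diameter has centre (2, 6) and r² = 160/4 = 40.
Check A: distance² to centre = 20 ≤ 40, so it lies inside.
All remaining points lie in this disk, and no smaller disk contains both endpoints, so this is the minimum enclosing circle.
Diameter = 2r = 2√40 ≈ 12.649.

12.649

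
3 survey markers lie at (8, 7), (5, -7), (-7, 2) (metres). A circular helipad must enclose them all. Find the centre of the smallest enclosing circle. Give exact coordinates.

(43/26, 27/26)

Call the three points A, B, C in the order given.
Side lengths²: AB² = 205, AC² = 250, BC² = 225.
Since AC² = 250 < 225 + 205 = 430, the triangle is acute, so the smallest enclosing circle is the circumcircle.
Circumcentre = (43/26, 27/26), r² = 25625/338.
Centre = (43/26, 27/26).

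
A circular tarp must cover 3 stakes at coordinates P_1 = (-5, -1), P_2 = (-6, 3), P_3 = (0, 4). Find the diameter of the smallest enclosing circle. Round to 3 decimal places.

7.094

Side lengths²: P_1P_2² = 17, P_1P_3² = 50, P_2P_3² = 37.
Since P_1P_3² = 50 < 37 + 17 = 54, the triangle is acute, so the smallest enclosing circle is the circumcircle.
Circumcentre = (-2.7, 1.7), r² = 12.58.
Diameter = 2r = 2√(12.58) ≈ 7.094.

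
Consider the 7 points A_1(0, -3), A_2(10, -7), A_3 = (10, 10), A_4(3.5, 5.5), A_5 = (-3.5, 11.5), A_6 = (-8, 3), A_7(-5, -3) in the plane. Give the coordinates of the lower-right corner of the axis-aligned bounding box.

(10, -7)

x-range [-8, 10], y-range [-7, 11.5].
The lower-right corner is (10, -7).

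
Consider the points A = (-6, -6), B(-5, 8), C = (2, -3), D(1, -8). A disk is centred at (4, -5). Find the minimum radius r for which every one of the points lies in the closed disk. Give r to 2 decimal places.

15.81

The required radius is the distance from (4, -5) to the farthest point.
Squared distances: 101, 250, 8, 18.
Maximum is 250, attained at B.
r = √250 ≈ 15.81.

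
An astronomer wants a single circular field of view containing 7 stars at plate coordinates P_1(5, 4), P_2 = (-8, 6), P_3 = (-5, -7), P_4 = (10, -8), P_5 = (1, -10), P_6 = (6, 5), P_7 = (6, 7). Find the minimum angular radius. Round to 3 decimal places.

The farthest pair is P_2–P_4 with squared distance 520. The circle on this segment as diameter has centre (1, -1) and r² = 520/4 = 130.
Check P_1: distance² to centre = 41 ≤ 130, so it lies inside.
All remaining points lie in this disk, and no smaller disk contains both endpoints, so this is the minimum enclosing circle.
r = √130 ≈ 11.402.

11.402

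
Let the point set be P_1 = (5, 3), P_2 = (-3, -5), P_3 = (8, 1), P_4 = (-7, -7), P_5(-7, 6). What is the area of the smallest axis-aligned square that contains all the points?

The bounding box has width 15 and height 13.
An axis-aligned square enclosing the set must have side ≥ max(width, height).
So the minimum side is max(15, 13) = 15.
Area = 15² = 225.

225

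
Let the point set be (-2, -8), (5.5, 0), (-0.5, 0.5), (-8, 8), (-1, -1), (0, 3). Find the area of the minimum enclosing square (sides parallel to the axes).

The bounding box has width 13.5 and height 16.
An axis-aligned square enclosing the set must have side ≥ max(width, height).
So the minimum side is max(13.5, 16) = 16.
Area = 16² = 256.

256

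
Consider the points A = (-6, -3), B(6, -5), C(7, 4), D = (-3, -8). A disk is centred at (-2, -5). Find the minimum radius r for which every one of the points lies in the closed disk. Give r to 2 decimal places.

The required radius is the distance from (-2, -5) to the farthest point.
Squared distances: 20, 64, 162, 10.
Maximum is 162, attained at C.
r = √162 ≈ 12.73.

12.73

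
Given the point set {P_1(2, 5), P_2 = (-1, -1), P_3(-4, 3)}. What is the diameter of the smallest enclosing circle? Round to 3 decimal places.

7.071

Side lengths²: P_1P_2² = 45, P_1P_3² = 40, P_2P_3² = 25.
Since P_1P_2² = 45 < 40 + 25 = 65, the triangle is acute, so the smallest enclosing circle is the circumcircle.
Circumcentre = (-0.5, 2.5), r² = 12.5.
Diameter = 2r = 2√(12.5) ≈ 7.071.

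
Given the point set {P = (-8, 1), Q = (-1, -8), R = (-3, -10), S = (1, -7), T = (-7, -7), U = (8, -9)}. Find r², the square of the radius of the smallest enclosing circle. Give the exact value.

The farthest pair is P–U with squared distance 356. The circle on this segment as diameter has centre (0, -4) and r² = 356/4 = 89.
Check Q: distance² to centre = 17 ≤ 89, so it lies inside.
All remaining points lie in this disk, and no smaller disk contains both endpoints, so this is the minimum enclosing circle.

89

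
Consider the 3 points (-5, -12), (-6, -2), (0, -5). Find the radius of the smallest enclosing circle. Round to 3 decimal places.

5.087

Call the three points A, B, C in the order given.
Side lengths²: AB² = 101, AC² = 74, BC² = 45.
Since AB² = 101 < 74 + 45 = 119, the triangle is acute, so the smallest enclosing circle is the circumcircle.
Circumcentre = (-179/38, -263/38), r² = 18685/722.
r = √(18685/722) ≈ 5.087.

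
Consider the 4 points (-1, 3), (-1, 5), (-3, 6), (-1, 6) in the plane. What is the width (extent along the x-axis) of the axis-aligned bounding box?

max x = -1, min x = -3, so width = 2.

2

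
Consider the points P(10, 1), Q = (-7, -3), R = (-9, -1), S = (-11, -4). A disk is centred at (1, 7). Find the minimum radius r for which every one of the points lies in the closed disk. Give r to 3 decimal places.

The required radius is the distance from (1, 7) to the farthest point.
Squared distances: 117, 164, 164, 265.
Maximum is 265, attained at S.
r = √265 ≈ 16.279.

16.279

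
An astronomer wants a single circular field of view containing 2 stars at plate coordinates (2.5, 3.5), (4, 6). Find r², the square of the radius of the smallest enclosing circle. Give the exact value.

2.125

The smallest circle enclosing two points has them as diameter endpoints.
Centre = midpoint = (3.25, 4.75); r² = |(2.5, 3.5)−(4, 6)|²/4 = 8.5/4 = 2.125.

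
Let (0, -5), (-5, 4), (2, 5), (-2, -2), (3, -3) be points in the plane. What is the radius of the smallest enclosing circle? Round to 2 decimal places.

By Welzl's lemma the MEC is supported by two points (diametrically opposite) or three points (on a circumcircle).
The minimum enclosing circle is determined by three boundary points: (0, -5), (-5, 4), (2, 5).
Their circumcentre is (-31/34, 13/34) with r² = 17225/578.
The farthest remaining point (3, -3) is at distance² 15457/578 ≤ 17225/578.
r = √(17225/578) ≈ 5.46.

5.46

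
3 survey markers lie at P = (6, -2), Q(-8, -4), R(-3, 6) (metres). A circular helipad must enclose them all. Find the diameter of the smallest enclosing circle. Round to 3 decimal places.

Side lengths²: PQ² = 200, PR² = 145, QR² = 125.
Since PQ² = 200 < 145 + 125 = 270, the triangle is acute, so the smallest enclosing circle is the circumcircle.
Circumcentre = (-33/26, -29/26), r² = 18125/338.
Diameter = 2r = 2√(18125/338) ≈ 14.646.

14.646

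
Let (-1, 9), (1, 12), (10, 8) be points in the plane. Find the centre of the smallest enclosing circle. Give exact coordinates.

(4.5, 8.5)

Call the three points A, B, C in the order given.
Side lengths²: AB² = 13, AC² = 122, BC² = 97.
Since AC² = 122 ≥ 97 + 13 = 110, the angle opposite AC is not acute, so the smallest enclosing circle has AC as diameter.
Centre = midpoint of AC = (4.5, 8.5), r² = 122/4 = 30.5.
Centre = (4.5, 8.5).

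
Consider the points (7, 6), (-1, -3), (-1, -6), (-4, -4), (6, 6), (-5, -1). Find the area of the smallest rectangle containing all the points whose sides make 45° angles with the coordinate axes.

94.5

In coordinates u = x + y, v = x − y the rectangle is axis-aligned; the map (x,y)→(u,v) scales areas by 2.
u-values: 13, -4, -7, -8, 12, -6; range = 13 − (-8) = 21.
v-values: 1, 2, 5, 0, 0, -4; range = 5 − (-4) = 9.
Area = (21 × 9) / 2 = 94.5.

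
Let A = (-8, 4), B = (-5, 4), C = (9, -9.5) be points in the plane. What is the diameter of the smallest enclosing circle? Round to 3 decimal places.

21.708

Side lengths²: AB² = 9, AC² = 471.25, BC² = 378.25.
Since AC² = 471.25 ≥ 378.25 + 9 = 387.25, the angle opposite AC is not acute, so the smallest enclosing circle has AC as diameter.
Centre = midpoint of AC = (0.5, -2.75), r² = 471.25/4 = 117.8125.
Diameter = 2r = 2√(117.8125) ≈ 21.708.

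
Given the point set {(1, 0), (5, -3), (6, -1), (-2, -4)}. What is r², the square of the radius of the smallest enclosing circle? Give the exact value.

A smallest enclosing disk is always determined by at most three of the input points on its boundary.
The farthest pair is (6, -1)–(-2, -4) with squared distance 73. The circle on this segment as diameter has centre (2, -2.5) and r² = 73/4 = 18.25.
Check (1, 0): distance² to centre = 7.25 ≤ 18.25, so it lies inside.
All remaining points lie in this disk, and no smaller disk contains both endpoints, so this is the minimum enclosing circle.

18.25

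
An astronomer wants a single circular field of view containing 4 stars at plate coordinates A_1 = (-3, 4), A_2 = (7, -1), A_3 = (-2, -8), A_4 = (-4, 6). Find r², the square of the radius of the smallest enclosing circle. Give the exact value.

5525/98

A smallest enclosing disk is always determined by at most three of the input points on its boundary.
The minimum enclosing circle is determined by three boundary points: A_2, A_3, A_4.
Their circumcentre is (-0.5, -9/14) with r² = 5525/98.
The farthest remaining point A_1 is at distance² 2725/98 ≤ 5525/98.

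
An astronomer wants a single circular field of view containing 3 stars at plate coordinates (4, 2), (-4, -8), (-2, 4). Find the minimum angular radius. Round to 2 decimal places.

6.48

Call the three points A, B, C in the order given.
Side lengths²: AB² = 164, AC² = 40, BC² = 148.
Since AB² = 164 < 148 + 40 = 188, the triangle is acute, so the smallest enclosing circle is the circumcircle.
Circumcentre = (-15/19, -45/19), r² = 15170/361.
r = √(15170/361) ≈ 6.48.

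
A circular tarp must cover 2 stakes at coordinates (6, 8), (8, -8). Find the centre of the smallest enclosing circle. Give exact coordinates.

(7, 0)

The smallest circle enclosing two points has them as diameter endpoints.
Centre = midpoint = (7, 0); r² = |(6, 8)−(8, -8)|²/4 = 260/4 = 65.
Centre = (7, 0).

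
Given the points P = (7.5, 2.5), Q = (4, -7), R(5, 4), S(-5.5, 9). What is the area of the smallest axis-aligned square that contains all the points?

256

The bounding box has width 13 and height 16.
An axis-aligned square enclosing the set must have side ≥ max(width, height).
So the minimum side is max(13, 16) = 16.
Area = 16² = 256.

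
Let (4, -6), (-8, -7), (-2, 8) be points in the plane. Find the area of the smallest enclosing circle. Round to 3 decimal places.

Call the three points A, B, C in the order given.
Side lengths²: AB² = 145, AC² = 232, BC² = 261.
Since BC² = 261 < 232 + 145 = 377, the triangle is acute, so the smallest enclosing circle is the circumcircle.
Circumcentre = (-2.5, -0.5), r² = 72.5.
Area = π·r² = π·72.5 ≈ 227.765.

227.765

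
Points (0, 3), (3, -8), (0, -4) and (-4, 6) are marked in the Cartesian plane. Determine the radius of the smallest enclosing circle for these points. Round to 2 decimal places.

The minimum enclosing circle of a finite set is fixed by two of the points (as a diameter) or three (as a circumcircle).
The farthest pair is (3, -8)–(-4, 6) with squared distance 245. The circle on this segment as diameter has centre (-0.5, -1) and r² = 245/4 = 61.25.
Check (0, 3): distance² to centre = 16.25 ≤ 61.25, so it lies inside.
All remaining points lie in this disk, and no smaller disk contains both endpoints, so this is the minimum enclosing circle.
r = √(61.25) ≈ 7.83.

7.83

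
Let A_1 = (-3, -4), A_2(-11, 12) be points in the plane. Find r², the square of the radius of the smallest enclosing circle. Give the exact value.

The smallest circle enclosing two points has them as diameter endpoints.
Centre = midpoint = (-7, 4); r² = |A_1A_2|²/4 = 320/4 = 80.

80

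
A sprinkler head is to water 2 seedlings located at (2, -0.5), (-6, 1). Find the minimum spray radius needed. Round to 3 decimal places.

4.070

The smallest circle enclosing two points has them as diameter endpoints.
Centre = midpoint = (-2, 0.25); r² = |(2, -0.5)−(-6, 1)|²/4 = 66.25/4 = 16.5625.
r = √(16.5625) ≈ 4.070.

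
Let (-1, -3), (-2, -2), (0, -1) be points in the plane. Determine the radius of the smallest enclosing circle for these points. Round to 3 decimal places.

Call the three points A, B, C in the order given.
Side lengths²: AB² = 2, AC² = 5, BC² = 5.
Since BC² = 5 < 5 + 2 = 7, the triangle is acute, so the smallest enclosing circle is the circumcircle.
Circumcentre = (-5/6, -11/6), r² = 25/18.
r = √(25/18) ≈ 1.179.

1.179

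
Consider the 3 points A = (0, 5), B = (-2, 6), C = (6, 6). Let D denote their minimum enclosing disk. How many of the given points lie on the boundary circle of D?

2

Side lengths²: AB² = 5, AC² = 37, BC² = 64.
Since BC² = 64 ≥ 37 + 5 = 42, the angle opposite BC is not acute, so the smallest enclosing circle has BC as diameter.
Centre = midpoint of BC = (2, 6), r² = 64/4 = 16.
The points at distance exactly r from the centre are B, C — 2 points.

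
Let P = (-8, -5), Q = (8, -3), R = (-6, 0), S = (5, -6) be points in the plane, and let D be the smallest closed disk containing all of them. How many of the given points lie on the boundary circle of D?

2

The farthest pair is P–Q with squared distance 260. The circle on this segment as diameter has centre (0, -4) and r² = 260/4 = 65.
Check R: distance² to centre = 52 ≤ 65, so it lies inside.
All remaining points lie in this disk, and no smaller disk contains both endpoints, so this is the minimum enclosing circle.
The points at distance exactly r from the centre are P, Q — 2 points.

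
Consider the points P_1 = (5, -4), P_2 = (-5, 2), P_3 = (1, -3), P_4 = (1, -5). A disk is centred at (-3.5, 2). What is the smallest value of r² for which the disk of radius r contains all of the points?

108.25

The required radius is the distance from (-3.5, 2) to the farthest point.
Squared distances: 108.25, 2.25, 45.25, 69.25.
Maximum is 108.25, attained at P_1.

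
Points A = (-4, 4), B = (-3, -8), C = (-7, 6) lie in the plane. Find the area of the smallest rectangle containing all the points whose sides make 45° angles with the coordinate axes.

In coordinates u = x + y, v = x − y the rectangle is axis-aligned; the map (x,y)→(u,v) scales areas by 2.
u-values: 0, -11, -1; range = 0 − (-11) = 11.
v-values: -8, 5, -13; range = 5 − (-13) = 18.
Area = (11 × 18) / 2 = 99.

99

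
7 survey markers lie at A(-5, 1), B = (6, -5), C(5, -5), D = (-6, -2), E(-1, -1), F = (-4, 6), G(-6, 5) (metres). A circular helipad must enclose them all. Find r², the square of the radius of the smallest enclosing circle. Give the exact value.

61

By Welzl's lemma the MEC is supported by two points (diametrically opposite) or three points (on a circumcircle).
The farthest pair is B–G with squared distance 244. The circle on this segment as diameter has centre (0, 0) and r² = 244/4 = 61.
Check A: distance² to centre = 26 ≤ 61, so it lies inside.
All remaining points lie in this disk, and no smaller disk contains both endpoints, so this is the minimum enclosing circle.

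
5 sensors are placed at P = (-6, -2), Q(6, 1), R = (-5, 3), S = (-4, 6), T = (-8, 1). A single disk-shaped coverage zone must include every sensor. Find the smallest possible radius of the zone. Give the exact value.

7

The farthest pair is Q–T with squared distance 196. The circle on this segment as diameter has centre (-1, 1) and r² = 196/4 = 49.
Check P: distance² to centre = 34 ≤ 49, so it lies inside.
All remaining points lie in this disk, and no smaller disk contains both endpoints, so this is the minimum enclosing circle.
r = √49 = 7.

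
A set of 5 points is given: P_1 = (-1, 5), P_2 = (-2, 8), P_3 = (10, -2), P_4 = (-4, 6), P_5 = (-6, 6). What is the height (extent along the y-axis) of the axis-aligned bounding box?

max y = 8, min y = -2, so height = 10.

10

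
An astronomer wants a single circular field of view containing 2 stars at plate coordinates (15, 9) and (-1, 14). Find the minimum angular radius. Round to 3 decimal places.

8.382

The smallest circle enclosing two points has them as diameter endpoints.
Centre = midpoint = (7, 11.5); r² = |(15, 9)−(-1, 14)|²/4 = 281/4 = 70.25.
r = √(70.25) ≈ 8.382.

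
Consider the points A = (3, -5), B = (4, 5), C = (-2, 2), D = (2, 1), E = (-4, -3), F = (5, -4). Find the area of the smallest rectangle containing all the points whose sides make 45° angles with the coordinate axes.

In coordinates u = x + y, v = x − y the rectangle is axis-aligned; the map (x,y)→(u,v) scales areas by 2.
u-values: -2, 9, 0, 3, -7, 1; range = 9 − (-7) = 16.
v-values: 8, -1, -4, 1, -1, 9; range = 9 − (-4) = 13.
Area = (16 × 13) / 2 = 104.

104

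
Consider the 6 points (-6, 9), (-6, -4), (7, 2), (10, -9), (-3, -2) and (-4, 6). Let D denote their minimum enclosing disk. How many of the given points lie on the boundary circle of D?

The minimum enclosing circle of a finite set is fixed by two of the points (as a diameter) or three (as a circumcircle).
The farthest pair is (-6, 9)–(10, -9) with squared distance 580. The circle on this segment as diameter has centre (2, 0) and r² = 580/4 = 145.
Check (-6, -4): distance² to centre = 80 ≤ 145, so it lies inside.
All remaining points lie in this disk, and no smaller disk contains both endpoints, so this is the minimum enclosing circle.
The points at distance exactly r from the centre are (-6, 9), (10, -9) — 2 points.

2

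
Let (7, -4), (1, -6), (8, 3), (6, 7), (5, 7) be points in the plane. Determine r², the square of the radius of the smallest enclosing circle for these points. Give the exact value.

By Welzl's lemma the MEC is supported by two points (diametrically opposite) or three points (on a circumcircle).
The farthest pair is (1, -6)–(6, 7) with squared distance 194. The circle on this segment as diameter has centre (3.5, 0.5) and r² = 194/4 = 48.5.
Check (7, -4): distance² to centre = 32.5 ≤ 48.5, so it lies inside.
All remaining points lie in this disk, and no smaller disk contains both endpoints, so this is the minimum enclosing circle.

48.5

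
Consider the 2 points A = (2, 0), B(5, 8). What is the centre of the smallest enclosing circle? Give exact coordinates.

(3.5, 4)

The smallest circle enclosing two points has them as diameter endpoints.
Centre = midpoint = (3.5, 4); r² = |AB|²/4 = 73/4 = 18.25.
Centre = (3.5, 4).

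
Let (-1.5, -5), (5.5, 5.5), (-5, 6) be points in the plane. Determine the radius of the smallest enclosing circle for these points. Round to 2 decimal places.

6.73

Call the three points A, B, C in the order given.
Side lengths²: AB² = 159.25, AC² = 133.25, BC² = 110.5.
Since AB² = 159.25 < 133.25 + 110.5 = 243.75, the triangle is acute, so the smallest enclosing circle is the circumcircle.
Circumcentre = (0.05, 1.55), r² = 45.305.
r = √(45.305) ≈ 6.73.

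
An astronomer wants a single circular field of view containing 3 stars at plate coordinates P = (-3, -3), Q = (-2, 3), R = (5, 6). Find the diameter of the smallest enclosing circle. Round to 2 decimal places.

Side lengths²: PQ² = 37, PR² = 145, QR² = 58.
Since PR² = 145 ≥ 58 + 37 = 95, the angle opposite PR is not acute, so the smallest enclosing circle has PR as diameter.
Centre = midpoint of PR = (1, 1.5), r² = 145/4 = 36.25.
Diameter = 2r = 2√(36.25) ≈ 12.04.

12.04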